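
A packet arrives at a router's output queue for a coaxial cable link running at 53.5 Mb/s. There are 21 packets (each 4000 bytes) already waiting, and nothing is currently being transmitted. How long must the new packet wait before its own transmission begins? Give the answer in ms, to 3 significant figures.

Each queued packet: L/R = 32000/53500000 = 0.598131 ms.
21 queued → 12.5607 ms.
Queuing delay = 12.6 ms.

12.6 ms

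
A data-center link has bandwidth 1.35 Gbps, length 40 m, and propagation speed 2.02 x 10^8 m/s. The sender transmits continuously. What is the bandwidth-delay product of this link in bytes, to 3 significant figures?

Propagation delay = 40 / 202000000 = 1.9802e-07 s.
BDP = R × t_prop = 1350000000 × 1.9802e-07 = 267.327 bits.
In bytes: 267.327/8 = 33.4 bytes.

33.4 bytes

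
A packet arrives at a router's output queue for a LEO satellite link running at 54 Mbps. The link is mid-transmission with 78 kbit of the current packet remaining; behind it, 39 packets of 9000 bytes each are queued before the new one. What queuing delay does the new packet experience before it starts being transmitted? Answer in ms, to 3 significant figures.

Each queued packet: L/R = 72000/54000000 = 1.33333 ms.
39 queued → 52 ms.
Plus remaining 78000 bits of current packet: 1.44444 ms.
Queuing delay = 53.4 ms.

53.4 ms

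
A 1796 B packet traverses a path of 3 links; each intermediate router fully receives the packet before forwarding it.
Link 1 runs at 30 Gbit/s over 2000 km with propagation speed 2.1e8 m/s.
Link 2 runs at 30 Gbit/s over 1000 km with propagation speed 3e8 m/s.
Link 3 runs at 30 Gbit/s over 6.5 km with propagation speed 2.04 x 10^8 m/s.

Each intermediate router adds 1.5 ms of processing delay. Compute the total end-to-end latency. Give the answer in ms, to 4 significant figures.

15.89 ms

L = 1796 × 8 = 14368 bits.
Transmission delay per hop = L/R = 14368/30000000000 = 0.000478933 ms; 3 hops → 0.0014368 ms.
Propagation delays (d/s per hop): 9.52381, 3.33333, 0.0318627 ms; sum = 12.889 ms.
Processing at 2 router(s): 2 × 1.5 ms = 3 ms.
End-to-end = 15.89 ms.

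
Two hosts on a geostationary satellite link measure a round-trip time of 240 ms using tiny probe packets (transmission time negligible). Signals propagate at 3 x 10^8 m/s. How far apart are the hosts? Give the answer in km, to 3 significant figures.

One-way propagation = RTT/2 = 120 ms.
d = s × t = 300000000 × 0.12 = 36000 km.

36000 km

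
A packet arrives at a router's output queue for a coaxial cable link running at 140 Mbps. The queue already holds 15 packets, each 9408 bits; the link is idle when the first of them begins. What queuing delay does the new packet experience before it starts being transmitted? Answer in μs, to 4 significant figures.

1008 μs

Each queued packet: L/R = 9408/140000000 = 67.2 μs.
15 queued → 1008 μs.
Queuing delay = 1008 μs.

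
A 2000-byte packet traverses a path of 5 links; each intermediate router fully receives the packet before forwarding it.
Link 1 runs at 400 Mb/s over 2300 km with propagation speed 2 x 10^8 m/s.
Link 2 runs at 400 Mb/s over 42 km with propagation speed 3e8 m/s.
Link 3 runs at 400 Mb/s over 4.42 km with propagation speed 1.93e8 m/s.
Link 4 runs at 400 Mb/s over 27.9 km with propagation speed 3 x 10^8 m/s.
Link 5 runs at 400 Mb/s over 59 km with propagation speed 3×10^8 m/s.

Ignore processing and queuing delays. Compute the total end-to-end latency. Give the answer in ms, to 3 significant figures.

L = 2000 × 8 = 16000 bits.
Transmission delay per hop = L/R = 16000/400000000 = 0.04 ms; 5 hops → 0.2 ms.
Propagation delays (d/s per hop): 11.5, 0.14, 0.0229016, 0.093, 0.196667 ms; sum = 11.9526 ms.
End-to-end = 12.2 ms.

12.2 ms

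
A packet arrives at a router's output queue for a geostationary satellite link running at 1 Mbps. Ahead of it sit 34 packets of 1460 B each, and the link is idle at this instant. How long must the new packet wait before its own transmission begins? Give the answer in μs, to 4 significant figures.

Each queued packet: L/R = 11680/1000000 = 11680 μs.
34 queued → 397120 μs.
Queuing delay = 397100 μs.

397100 μs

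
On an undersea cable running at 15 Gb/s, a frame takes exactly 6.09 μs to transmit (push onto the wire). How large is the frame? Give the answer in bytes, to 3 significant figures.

11400 bytes

L = R × t_tx = 15000000000 b/s × 6.09e-06 s = 91350 bits.
In bytes: 91350 / 8 = 11400 bytes.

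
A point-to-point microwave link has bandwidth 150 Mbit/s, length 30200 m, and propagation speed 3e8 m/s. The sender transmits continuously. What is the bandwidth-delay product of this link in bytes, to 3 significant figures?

Propagation delay = 30200 / 300000000 = 0.000100667 s.
BDP = R × t_prop = 150000000 × 0.000100667 = 15100 bits.
In bytes: 15100/8 = 1890 bytes.

1890 bytes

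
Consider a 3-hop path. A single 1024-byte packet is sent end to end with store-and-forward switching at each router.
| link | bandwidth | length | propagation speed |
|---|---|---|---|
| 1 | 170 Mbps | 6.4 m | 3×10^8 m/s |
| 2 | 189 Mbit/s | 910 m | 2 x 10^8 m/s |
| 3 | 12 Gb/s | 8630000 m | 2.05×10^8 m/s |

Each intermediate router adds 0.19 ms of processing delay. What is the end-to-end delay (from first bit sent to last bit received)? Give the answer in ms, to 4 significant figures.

L = 1024 × 8 = 8192 bits.
Transmission delays (L/R per hop): 0.0481882, 0.0433439, 0.000682667 ms; sum = 0.0922148 ms.
Propagation delays (d/s per hop): 2.13333e-05, 0.00455, 42.0976 ms; sum = 42.1021 ms.
Processing at 2 router(s): 2 × 0.19 ms = 0.38 ms.
End-to-end = 42.57 ms.

42.57 ms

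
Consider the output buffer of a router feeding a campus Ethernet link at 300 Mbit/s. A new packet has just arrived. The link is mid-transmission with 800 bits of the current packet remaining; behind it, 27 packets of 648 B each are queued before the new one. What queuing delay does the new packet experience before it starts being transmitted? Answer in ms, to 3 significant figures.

0.469 ms

Each queued packet: L/R = 5184/300000000 = 0.01728 ms.
27 queued → 0.46656 ms.
Plus remaining 800 bits of current packet: 0.00266667 ms.
Queuing delay = 0.469 ms.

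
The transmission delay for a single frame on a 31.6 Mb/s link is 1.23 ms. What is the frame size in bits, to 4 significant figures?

L = R × t_tx = 31600000 b/s × 0.00123 s = 38868 bits.

38870 bits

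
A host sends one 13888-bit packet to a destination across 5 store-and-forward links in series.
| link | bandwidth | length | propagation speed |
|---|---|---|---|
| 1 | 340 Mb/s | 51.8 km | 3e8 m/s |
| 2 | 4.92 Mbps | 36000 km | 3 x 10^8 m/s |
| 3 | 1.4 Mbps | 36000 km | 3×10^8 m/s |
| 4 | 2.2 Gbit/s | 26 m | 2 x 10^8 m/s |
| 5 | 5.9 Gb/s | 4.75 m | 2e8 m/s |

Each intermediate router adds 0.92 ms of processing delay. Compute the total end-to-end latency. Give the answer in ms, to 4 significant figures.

Transmission delays (L/R per hop): 0.0408471, 2.82276, 9.92, 0.00631273, 0.0023539 ms; sum = 12.7923 ms.
Propagation delays (d/s per hop): 0.172667, 120, 120, 0.00013, 2.375e-05 ms; sum = 240.173 ms.
Processing at 4 router(s): 4 × 0.92 ms = 3.68 ms.
End-to-end = 256.6 ms.

256.6 ms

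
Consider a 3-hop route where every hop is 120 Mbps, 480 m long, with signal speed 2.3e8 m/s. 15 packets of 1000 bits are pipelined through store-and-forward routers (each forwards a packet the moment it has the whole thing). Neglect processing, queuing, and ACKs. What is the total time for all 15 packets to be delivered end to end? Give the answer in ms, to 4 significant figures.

Per-hop transmission t_tx = L/R = 1000/120000000 = 0.00833333 ms.
Per-hop propagation t_prop = 480/2.3e+08 = 0.00208696 ms.
Pipeline fill: first packet needs 3·t_tx to clear all hops; remaining 14 packets each add one t_tx.
Total = (3+15-1)·t_tx + 3·t_prop = 17·0.00833333 + 3·0.00208696 = 0.1479 ms.

0.1479 ms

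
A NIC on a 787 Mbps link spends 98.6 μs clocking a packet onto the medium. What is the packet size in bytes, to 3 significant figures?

9700 bytes

L = R × t_tx = 787000000 b/s × 9.86e-05 s = 77598.2 bits.
In bytes: 77598.2 / 8 = 9700 bytes.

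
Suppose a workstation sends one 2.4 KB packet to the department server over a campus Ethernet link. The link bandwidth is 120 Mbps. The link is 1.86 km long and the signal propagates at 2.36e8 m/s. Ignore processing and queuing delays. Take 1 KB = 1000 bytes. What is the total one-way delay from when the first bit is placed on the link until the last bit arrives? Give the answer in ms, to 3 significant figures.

0.168 ms

L = 19200 bits.
Transmission delay = L/R = 19200 / 120000000 = 0.16 ms.
Propagation delay = d/s = 1860 m / 236000000 m/s = 0.00788136 ms.
Total = 0.168 ms.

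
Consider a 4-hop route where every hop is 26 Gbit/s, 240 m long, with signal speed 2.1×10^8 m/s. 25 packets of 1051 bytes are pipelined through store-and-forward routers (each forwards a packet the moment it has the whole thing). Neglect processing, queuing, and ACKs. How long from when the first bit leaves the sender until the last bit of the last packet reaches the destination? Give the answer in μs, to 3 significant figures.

13.6 μs

Per-hop transmission t_tx = L/R = 8408/26000000000 = 0.323385 μs.
Per-hop propagation t_prop = 240/210000000 = 1.14286 μs.
Pipeline fill: first packet needs 4·t_tx to clear all hops; remaining 24 packets each add one t_tx.
Total = (4+25-1)·t_tx + 4·t_prop = 28·0.323385 + 4·1.14286 = 13.6 μs.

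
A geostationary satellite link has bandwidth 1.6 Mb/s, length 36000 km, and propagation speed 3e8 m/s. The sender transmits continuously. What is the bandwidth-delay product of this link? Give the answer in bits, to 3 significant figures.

192000 bits

Propagation delay = 36000000 / 300000000 = 0.12 s.
BDP = R × t_prop = 1600000 × 0.12 = 192000 bits.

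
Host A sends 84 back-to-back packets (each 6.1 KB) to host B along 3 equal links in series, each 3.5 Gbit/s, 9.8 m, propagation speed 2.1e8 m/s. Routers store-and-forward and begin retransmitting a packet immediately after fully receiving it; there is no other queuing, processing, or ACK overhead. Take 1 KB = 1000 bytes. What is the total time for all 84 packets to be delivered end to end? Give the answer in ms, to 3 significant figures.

1.20 ms

Per-hop transmission t_tx = L/R = 48800/3500000000 = 0.0139429 ms.
Per-hop propagation t_prop = 9.8/210000000 = 4.66667e-05 ms.
Pipeline fill: first packet needs 3·t_tx to clear all hops; remaining 83 packets each add one t_tx.
Total = (3+84-1)·t_tx + 3·t_prop = 86·0.0139429 + 3·4.66667e-05 = 1.20 ms.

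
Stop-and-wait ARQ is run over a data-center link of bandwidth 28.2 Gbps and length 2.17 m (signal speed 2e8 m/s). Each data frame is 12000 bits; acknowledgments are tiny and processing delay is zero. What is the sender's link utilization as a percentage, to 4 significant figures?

t_tx = L/R = 12000/28200000000 = 4.25532e-07 s.
t_prop = 2.17/200000000 = 1.085e-08 s; RTT = 2.17e-08 s.
Cycle = t_tx + RTT = 4.47232e-07 s.
Utilization = t_tx / cycle = 4.25532e-07/4.47232e-07 = 95.15 %.

95.15 %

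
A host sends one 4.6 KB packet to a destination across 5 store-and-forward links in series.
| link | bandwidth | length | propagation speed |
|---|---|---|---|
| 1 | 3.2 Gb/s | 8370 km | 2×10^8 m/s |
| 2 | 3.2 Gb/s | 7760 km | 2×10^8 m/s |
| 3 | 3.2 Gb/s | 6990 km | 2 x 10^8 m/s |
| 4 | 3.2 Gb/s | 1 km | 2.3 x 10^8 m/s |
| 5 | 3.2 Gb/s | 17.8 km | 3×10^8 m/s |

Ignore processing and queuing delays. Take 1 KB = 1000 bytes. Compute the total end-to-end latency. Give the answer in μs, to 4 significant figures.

115700 μs

L = 36800 bits.
Transmission delay per hop = L/R = 36800/3200000000 = 11.5 μs; 5 hops → 57.5 μs.
Propagation delays (d/s per hop): 41850, 38800, 34950, 4.34783, 59.3333 μs; sum = 115664 μs.
End-to-end = 115700 μs.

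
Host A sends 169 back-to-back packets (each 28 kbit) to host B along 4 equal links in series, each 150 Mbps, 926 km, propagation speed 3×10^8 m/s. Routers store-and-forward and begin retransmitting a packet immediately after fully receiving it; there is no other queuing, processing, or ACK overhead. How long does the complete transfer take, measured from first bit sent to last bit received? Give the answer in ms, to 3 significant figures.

Per-hop transmission t_tx = L/R = 28000/150000000 = 0.186667 ms.
Per-hop propagation t_prop = 926000/300000000 = 3.08667 ms.
Pipeline fill: first packet needs 4·t_tx to clear all hops; remaining 168 packets each add one t_tx.
Total = (4+169-1)·t_tx + 4·t_prop = 172·0.186667 + 4·3.08667 = 44.5 ms.

44.5 ms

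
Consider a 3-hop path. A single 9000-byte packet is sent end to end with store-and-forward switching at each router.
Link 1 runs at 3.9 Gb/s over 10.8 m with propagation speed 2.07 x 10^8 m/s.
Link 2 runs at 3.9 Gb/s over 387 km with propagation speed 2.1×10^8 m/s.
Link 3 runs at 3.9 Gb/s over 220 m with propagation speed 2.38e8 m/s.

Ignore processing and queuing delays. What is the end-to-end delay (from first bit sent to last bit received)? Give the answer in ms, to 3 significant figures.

L = 9000 × 8 = 72000 bits.
Transmission delay per hop = L/R = 72000/3900000000 = 0.0184615 ms; 3 hops → 0.0553846 ms.
Propagation delays (d/s per hop): 5.21739e-05, 1.84286, 0.00092437 ms; sum = 1.84383 ms.
End-to-end = 1.90 ms.

1.90 ms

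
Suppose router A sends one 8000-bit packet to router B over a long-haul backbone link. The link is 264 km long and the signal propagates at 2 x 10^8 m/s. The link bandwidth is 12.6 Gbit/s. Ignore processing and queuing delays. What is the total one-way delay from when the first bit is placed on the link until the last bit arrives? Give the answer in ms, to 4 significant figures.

1.321 ms

Transmission delay = L/R = 8000 / 12600000000 = 0.000634921 ms.
Propagation delay = d/s = 264000 m / 200000000 m/s = 1.32 ms.
Total = 1.321 ms.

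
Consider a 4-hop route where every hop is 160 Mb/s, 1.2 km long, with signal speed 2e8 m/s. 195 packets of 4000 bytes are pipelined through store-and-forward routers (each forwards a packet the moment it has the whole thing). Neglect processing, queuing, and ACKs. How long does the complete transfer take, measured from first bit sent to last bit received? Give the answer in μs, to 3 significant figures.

Per-hop transmission t_tx = L/R = 32000/160000000 = 200 μs.
Per-hop propagation t_prop = 1200/200000000 = 6 μs.
Pipeline fill: first packet needs 4·t_tx to clear all hops; remaining 194 packets each add one t_tx.
Total = (4+195-1)·t_tx + 4·t_prop = 198·200 + 4·6 = 39600 μs.

39600 μs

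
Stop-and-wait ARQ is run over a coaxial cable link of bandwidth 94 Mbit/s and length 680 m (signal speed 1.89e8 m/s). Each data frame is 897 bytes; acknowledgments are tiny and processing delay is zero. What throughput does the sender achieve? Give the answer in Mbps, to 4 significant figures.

85.90 Mbps

t_tx = L/R = 7176/94000000 = 7.63404e-05 s.
t_prop = 680/189000000 = 3.59788e-06 s; RTT = 7.19577e-06 s.
Cycle = t_tx + RTT = 8.35362e-05 s.
Throughput = L / cycle = 7176 / 8.35362e-05 = 85.90 Mbps.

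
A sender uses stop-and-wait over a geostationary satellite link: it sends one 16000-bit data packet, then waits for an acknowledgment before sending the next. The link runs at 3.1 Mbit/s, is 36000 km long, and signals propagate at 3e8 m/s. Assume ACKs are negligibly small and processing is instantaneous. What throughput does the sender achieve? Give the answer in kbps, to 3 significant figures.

t_tx = L/R = 16000/3100000 = 0.00516129 s.
t_prop = 36000000/300000000 = 0.12 s; RTT = 0.24 s.
Cycle = t_tx + RTT = 0.245161 s.
Throughput = L / cycle = 16000 / 0.245161 = 65.3 kbps.

65.3 kbps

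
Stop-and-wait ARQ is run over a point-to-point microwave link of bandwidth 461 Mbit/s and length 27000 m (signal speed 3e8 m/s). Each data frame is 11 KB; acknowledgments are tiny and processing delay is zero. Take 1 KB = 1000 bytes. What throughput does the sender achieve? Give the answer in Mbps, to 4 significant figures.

237.3 Mbps

t_tx = L/R = 88000/461000000 = 0.000190889 s.
t_prop = 27000/300000000 = 9e-05 s; RTT = 0.00018 s.
Cycle = t_tx + RTT = 0.000370889 s.
Throughput = L / cycle = 88000 / 0.000370889 = 237.3 Mbps.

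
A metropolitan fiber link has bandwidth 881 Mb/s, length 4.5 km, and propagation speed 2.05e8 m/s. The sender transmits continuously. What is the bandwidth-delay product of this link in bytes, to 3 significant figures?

2420 bytes

Propagation delay = 4500 / 2.05e+08 = 2.19512e-05 s.
BDP = R × t_prop = 881000000 × 2.19512e-05 = 19339 bits.
In bytes: 19339/8 = 2420 bytes.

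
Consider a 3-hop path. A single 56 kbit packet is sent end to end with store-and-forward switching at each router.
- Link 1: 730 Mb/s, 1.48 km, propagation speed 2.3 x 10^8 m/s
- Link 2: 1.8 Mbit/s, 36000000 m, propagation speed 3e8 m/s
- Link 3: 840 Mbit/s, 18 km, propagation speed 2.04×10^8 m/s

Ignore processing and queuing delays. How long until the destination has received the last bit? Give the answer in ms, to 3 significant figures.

L = 56000 bits.
Transmission delays (L/R per hop): 0.0767123, 31.1111, 0.0666667 ms; sum = 31.2545 ms.
Propagation delays (d/s per hop): 0.00643478, 120, 0.0882353 ms; sum = 120.095 ms.
End-to-end = 151 ms.

151 ms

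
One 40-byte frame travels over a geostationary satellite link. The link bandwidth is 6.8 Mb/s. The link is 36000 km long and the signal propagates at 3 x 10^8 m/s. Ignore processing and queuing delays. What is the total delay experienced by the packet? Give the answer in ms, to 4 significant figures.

L = 40 × 8 = 320 bits.
Transmission delay = L/R = 320 / 6800000 = 0.0470588 ms.
Propagation delay = d/s = 36000000 m / 300000000 m/s = 120 ms.
Total = 120.0 ms.

120.0 ms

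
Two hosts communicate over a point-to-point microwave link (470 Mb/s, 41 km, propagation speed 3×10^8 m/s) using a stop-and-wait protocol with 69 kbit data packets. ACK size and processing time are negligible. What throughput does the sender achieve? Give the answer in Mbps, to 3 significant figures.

t_tx = L/R = 69000/470000000 = 0.000146809 s.
t_prop = 41000/300000000 = 0.000136667 s; RTT = 0.000273333 s.
Cycle = t_tx + RTT = 0.000420142 s.
Throughput = L / cycle = 69000 / 0.000420142 = 164 Mbps.

164 Mbps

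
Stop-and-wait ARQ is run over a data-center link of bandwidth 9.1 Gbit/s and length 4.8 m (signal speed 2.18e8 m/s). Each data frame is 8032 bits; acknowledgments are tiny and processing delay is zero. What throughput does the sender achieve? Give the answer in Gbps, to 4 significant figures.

t_tx = L/R = 8032/9100000000 = 8.82637e-07 s.
t_prop = 4.8/2.18e+08 = 2.20183e-08 s; RTT = 4.40367e-08 s.
Cycle = t_tx + RTT = 9.26674e-07 s.
Throughput = L / cycle = 8032 / 9.26674e-07 = 8.668 Gbps.

8.668 Gbps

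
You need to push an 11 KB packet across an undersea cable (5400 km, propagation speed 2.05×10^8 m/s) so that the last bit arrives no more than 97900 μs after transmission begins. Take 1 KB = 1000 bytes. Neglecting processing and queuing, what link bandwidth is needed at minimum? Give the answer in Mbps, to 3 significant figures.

L = 88000 bits.
Propagation delay = 5400000 / 2.05e+08 = 26341.5 μs.
Transmission budget = 97900 − 26341.5 = 71558.5 μs.
R ≥ L / t_tx = 88000 bits / 0.0715585 s = 1.23 Mbps.

1.23 Mbps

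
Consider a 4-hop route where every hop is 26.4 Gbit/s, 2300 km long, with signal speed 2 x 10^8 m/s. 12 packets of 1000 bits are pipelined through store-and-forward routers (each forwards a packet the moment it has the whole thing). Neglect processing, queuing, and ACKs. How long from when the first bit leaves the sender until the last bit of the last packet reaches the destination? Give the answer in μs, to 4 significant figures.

Per-hop transmission t_tx = L/R = 1000/26400000000 = 0.0378788 μs.
Per-hop propagation t_prop = 2300000/200000000 = 11500 μs.
Pipeline fill: first packet needs 4·t_tx to clear all hops; remaining 11 packets each add one t_tx.
Total = (4+12-1)·t_tx + 4·t_prop = 15·0.0378788 + 4·11500 = 46000 μs.

46000 μs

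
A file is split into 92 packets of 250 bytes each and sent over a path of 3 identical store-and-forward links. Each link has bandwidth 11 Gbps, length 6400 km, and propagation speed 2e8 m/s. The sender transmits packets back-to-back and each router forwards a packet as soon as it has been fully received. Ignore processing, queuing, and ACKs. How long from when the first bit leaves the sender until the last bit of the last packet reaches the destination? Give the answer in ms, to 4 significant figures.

96.02 ms

Per-hop transmission t_tx = L/R = 2000/11000000000 = 0.000181818 ms.
Per-hop propagation t_prop = 6400000/200000000 = 32 ms.
Pipeline fill: first packet needs 3·t_tx to clear all hops; remaining 91 packets each add one t_tx.
Total = (3+92-1)·t_tx + 3·t_prop = 94·0.000181818 + 3·32 = 96.02 ms.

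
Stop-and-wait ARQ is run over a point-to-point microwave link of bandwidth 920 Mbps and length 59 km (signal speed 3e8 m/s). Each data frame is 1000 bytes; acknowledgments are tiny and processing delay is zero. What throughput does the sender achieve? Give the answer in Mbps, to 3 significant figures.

19.9 Mbps

t_tx = L/R = 8000/920000000 = 8.69565e-06 s.
t_prop = 59000/300000000 = 0.000196667 s; RTT = 0.000393333 s.
Cycle = t_tx + RTT = 0.000402029 s.
Throughput = L / cycle = 8000 / 0.000402029 = 19.9 Mbps.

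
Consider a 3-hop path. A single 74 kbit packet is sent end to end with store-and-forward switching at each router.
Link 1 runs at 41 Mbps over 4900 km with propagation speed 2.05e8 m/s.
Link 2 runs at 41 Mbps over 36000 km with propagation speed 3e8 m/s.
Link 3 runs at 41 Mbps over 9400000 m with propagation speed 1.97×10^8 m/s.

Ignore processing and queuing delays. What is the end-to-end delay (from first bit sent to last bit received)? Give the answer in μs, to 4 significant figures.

L = 74000 bits.
Transmission delay per hop = L/R = 74000/41000000 = 1804.88 μs; 3 hops → 5414.63 μs.
Propagation delays (d/s per hop): 23902.4, 120000, 47715.7 μs; sum = 191618 μs.
End-to-end = 197000 μs.

197000 μs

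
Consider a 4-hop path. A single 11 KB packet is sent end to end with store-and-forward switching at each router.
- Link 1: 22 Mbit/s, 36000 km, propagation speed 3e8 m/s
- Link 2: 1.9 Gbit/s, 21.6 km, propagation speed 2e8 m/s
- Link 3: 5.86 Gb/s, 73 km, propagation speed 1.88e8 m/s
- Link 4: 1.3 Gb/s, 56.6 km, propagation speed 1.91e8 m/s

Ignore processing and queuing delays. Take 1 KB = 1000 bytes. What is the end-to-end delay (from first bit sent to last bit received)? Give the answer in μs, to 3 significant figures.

L = 88000 bits.
Transmission delays (L/R per hop): 4000, 46.3158, 15.0171, 67.6923 μs; sum = 4129.03 μs.
Propagation delays (d/s per hop): 120000, 108, 388.298, 296.335 μs; sum = 120793 μs.
End-to-end = 125000 μs.

125000 μs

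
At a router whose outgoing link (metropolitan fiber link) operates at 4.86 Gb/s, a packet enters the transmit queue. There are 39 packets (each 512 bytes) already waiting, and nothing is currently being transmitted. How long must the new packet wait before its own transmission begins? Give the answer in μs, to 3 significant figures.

Each queued packet: L/R = 4096/4860000000 = 0.842798 μs.
39 queued → 32.8691 μs.
Queuing delay = 32.9 μs.

32.9 μs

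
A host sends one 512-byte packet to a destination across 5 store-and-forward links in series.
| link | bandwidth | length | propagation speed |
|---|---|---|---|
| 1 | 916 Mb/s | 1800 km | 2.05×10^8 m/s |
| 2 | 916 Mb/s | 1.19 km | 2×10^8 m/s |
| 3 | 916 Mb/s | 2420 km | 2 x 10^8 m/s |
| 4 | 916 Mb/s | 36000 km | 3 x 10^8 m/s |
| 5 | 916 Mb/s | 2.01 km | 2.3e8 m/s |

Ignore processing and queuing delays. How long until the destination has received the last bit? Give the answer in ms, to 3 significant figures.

L = 512 × 8 = 4096 bits.
Transmission delay per hop = L/R = 4096/916000000 = 0.00447162 ms; 5 hops → 0.0223581 ms.
Propagation delays (d/s per hop): 8.78049, 0.00595, 12.1, 120, 0.00873913 ms; sum = 140.895 ms.
End-to-end = 141 ms.

141 ms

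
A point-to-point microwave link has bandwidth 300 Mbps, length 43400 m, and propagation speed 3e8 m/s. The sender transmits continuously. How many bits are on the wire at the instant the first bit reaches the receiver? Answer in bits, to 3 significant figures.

Propagation delay = 43400 / 300000000 = 0.000144667 s.
BDP = R × t_prop = 300000000 × 0.000144667 = 43400 bits.

43400 bits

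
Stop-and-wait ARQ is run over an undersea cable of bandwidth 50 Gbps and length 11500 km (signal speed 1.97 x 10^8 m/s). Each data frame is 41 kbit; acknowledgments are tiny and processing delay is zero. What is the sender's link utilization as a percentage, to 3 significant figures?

t_tx = L/R = 41000/50000000000 = 8.2e-07 s.
t_prop = 11500000/197000000 = 0.0583756 s; RTT = 0.116751 s.
Cycle = t_tx + RTT = 0.116752 s.
Utilization = t_tx / cycle = 8.2e-07/0.116752 = 0.000702 %.

0.000702 %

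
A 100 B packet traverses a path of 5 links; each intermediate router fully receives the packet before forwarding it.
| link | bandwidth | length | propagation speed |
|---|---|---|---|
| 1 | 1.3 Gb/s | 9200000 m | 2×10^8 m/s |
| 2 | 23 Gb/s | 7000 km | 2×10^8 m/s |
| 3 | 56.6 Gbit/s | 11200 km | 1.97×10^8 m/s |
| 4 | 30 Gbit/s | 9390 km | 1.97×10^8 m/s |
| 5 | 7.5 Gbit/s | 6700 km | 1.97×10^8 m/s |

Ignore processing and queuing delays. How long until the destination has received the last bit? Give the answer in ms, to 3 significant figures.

220 ms

L = 100 × 8 = 800 bits.
Transmission delays (L/R per hop): 0.000615385, 3.47826e-05, 1.41343e-05, 2.66667e-05, 0.000106667 ms; sum = 0.000797635 ms.
Propagation delays (d/s per hop): 46, 35, 56.8528, 47.665, 34.0102 ms; sum = 219.528 ms.
End-to-end = 220 ms.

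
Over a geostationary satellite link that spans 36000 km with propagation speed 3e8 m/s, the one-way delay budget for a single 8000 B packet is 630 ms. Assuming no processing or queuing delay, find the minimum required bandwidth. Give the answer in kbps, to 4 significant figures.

L = 64000 bits.
Propagation delay = 36000000 / 300000000 = 120 ms.
Transmission budget = 630 − 120 = 510 ms.
R ≥ L / t_tx = 64000 bits / 0.51 s = 125.5 kbps.

125.5 kbps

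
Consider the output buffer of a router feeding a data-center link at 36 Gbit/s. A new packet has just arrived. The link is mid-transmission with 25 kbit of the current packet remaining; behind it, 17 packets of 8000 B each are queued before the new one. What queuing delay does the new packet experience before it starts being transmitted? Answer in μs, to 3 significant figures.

30.9 μs

Each queued packet: L/R = 64000/36000000000 = 1.77778 μs.
17 queued → 30.2222 μs.
Plus remaining 25000 bits of current packet: 0.694444 μs.
Queuing delay = 30.9 μs.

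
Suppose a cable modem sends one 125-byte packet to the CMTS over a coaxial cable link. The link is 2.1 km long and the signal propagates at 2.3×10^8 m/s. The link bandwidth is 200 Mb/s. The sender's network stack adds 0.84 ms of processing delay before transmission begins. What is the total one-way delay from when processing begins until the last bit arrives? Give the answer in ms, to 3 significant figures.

0.854 ms

L = 125 × 8 = 1000 bits.
Transmission delay = L/R = 1000 / 200000000 = 0.005 ms.
Propagation delay = d/s = 2100 m / 2.3e+08 m/s = 0.00913043 ms.
Plus processing delay 0.84 ms = 0.84 ms.
Total = 0.854 ms.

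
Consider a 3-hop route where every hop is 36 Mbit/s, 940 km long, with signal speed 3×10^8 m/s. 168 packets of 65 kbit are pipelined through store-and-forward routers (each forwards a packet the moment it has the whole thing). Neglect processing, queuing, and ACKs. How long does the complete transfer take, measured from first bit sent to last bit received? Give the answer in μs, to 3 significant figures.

Per-hop transmission t_tx = L/R = 65000/36000000 = 1805.56 μs.
Per-hop propagation t_prop = 940000/300000000 = 3133.33 μs.
Pipeline fill: first packet needs 3·t_tx to clear all hops; remaining 167 packets each add one t_tx.
Total = (3+168-1)·t_tx + 3·t_prop = 170·1805.56 + 3·3133.33 = 316000 μs.

316000 μs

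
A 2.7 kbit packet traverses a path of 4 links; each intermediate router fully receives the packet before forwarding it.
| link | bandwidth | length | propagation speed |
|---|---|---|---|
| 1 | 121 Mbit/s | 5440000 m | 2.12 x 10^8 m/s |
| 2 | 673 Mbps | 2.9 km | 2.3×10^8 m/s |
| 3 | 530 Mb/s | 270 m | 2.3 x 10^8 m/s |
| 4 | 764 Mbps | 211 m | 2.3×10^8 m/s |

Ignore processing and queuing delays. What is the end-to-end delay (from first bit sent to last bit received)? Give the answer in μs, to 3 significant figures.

25700 μs

L = 2700 bits.
Transmission delays (L/R per hop): 22.314, 4.01189, 5.09434, 3.53403 μs; sum = 34.9543 μs.
Propagation delays (d/s per hop): 25660.4, 12.6087, 1.17391, 0.917391 μs; sum = 25675.1 μs.
End-to-end = 25700 μs.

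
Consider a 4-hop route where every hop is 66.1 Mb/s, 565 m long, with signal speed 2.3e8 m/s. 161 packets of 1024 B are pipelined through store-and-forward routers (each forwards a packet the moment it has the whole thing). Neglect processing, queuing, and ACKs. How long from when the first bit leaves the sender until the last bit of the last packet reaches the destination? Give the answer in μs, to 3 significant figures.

20300 μs

Per-hop transmission t_tx = L/R = 8192/6.61e+07 = 123.933 μs.
Per-hop propagation t_prop = 565/2.3e+08 = 2.45652 μs.
Pipeline fill: first packet needs 4·t_tx to clear all hops; remaining 160 packets each add one t_tx.
Total = (4+161-1)·t_tx + 4·t_prop = 164·123.933 + 4·2.45652 = 20300 μs.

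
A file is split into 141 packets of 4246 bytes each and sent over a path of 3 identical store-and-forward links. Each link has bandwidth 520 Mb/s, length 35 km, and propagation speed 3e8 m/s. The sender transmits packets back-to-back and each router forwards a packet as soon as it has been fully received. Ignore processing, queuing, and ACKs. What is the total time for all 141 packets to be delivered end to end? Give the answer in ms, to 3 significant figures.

9.69 ms

Per-hop transmission t_tx = L/R = 33968/520000000 = 0.0653231 ms.
Per-hop propagation t_prop = 35000/300000000 = 0.116667 ms.
Pipeline fill: first packet needs 3·t_tx to clear all hops; remaining 140 packets each add one t_tx.
Total = (3+141-1)·t_tx + 3·t_prop = 143·0.0653231 + 3·0.116667 = 9.69 ms.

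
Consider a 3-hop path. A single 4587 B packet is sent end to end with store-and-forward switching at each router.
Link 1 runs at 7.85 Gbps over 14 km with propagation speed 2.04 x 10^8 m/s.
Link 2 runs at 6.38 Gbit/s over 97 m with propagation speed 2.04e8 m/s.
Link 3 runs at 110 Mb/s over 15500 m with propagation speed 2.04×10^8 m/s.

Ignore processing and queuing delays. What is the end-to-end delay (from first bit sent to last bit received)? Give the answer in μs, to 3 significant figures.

L = 4587 × 8 = 36696 bits.
Transmission delays (L/R per hop): 4.67465, 5.75172, 333.6 μs; sum = 344.026 μs.
Propagation delays (d/s per hop): 68.6275, 0.47549, 75.9804 μs; sum = 145.083 μs.
End-to-end = 489 μs.

489 μs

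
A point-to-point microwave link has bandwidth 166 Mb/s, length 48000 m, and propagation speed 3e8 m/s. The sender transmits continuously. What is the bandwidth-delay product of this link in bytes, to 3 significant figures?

Propagation delay = 48000 / 300000000 = 0.00016 s.
BDP = R × t_prop = 166000000 × 0.00016 = 26560 bits.
In bytes: 26560/8 = 3320 bytes.

3320 bytes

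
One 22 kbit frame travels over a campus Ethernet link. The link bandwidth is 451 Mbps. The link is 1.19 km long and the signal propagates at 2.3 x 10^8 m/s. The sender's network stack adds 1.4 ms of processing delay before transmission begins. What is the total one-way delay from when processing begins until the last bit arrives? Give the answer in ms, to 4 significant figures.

L = 22000 bits.
Transmission delay = L/R = 22000 / 451000000 = 0.0487805 ms.
Propagation delay = d/s = 1190 m / 2.3e+08 m/s = 0.00517391 ms.
Plus processing delay 1.4 ms = 1.4 ms.
Total = 1.454 ms.

1.454 ms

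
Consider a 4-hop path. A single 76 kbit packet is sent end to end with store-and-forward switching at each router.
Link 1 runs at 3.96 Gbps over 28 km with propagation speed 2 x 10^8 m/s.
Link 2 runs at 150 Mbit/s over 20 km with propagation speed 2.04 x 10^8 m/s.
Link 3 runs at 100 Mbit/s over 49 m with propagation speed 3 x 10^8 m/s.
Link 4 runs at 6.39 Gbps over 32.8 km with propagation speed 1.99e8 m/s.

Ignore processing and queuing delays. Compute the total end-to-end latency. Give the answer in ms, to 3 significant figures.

L = 76000 bits.
Transmission delays (L/R per hop): 0.0191919, 0.506667, 0.76, 0.0118936 ms; sum = 1.29775 ms.
Propagation delays (d/s per hop): 0.14, 0.0980392, 0.000163333, 0.164824 ms; sum = 0.403027 ms.
End-to-end = 1.70 ms.

1.70 ms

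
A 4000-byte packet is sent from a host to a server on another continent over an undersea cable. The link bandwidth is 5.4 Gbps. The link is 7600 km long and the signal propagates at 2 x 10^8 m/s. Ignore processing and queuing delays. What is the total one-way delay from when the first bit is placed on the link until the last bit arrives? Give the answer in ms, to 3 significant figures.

L = 4000 × 8 = 32000 bits.
Transmission delay = L/R = 32000 / 5400000000 = 0.00592593 ms.
Propagation delay = d/s = 7600000 m / 200000000 m/s = 38 ms.
Total = 38.0 ms.

38.0 ms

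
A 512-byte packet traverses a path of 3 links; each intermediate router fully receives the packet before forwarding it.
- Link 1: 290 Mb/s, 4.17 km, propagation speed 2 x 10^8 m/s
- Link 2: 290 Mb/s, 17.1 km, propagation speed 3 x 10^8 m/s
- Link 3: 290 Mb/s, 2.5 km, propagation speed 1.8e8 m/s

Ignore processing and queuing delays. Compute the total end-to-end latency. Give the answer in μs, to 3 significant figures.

134 μs

L = 512 × 8 = 4096 bits.
Transmission delay per hop = L/R = 4096/290000000 = 14.1241 μs; 3 hops → 42.3724 μs.
Propagation delays (d/s per hop): 20.85, 57, 13.8889 μs; sum = 91.7389 μs.
End-to-end = 134 μs.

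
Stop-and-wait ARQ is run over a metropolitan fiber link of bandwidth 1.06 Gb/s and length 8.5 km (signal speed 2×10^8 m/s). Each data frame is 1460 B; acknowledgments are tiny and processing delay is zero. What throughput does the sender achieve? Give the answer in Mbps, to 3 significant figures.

122 Mbps

t_tx = L/R = 11680/1060000000 = 1.10189e-05 s.
t_prop = 8500/200000000 = 4.25e-05 s; RTT = 8.5e-05 s.
Cycle = t_tx + RTT = 9.60189e-05 s.
Throughput = L / cycle = 11680 / 9.60189e-05 = 122 Mbps.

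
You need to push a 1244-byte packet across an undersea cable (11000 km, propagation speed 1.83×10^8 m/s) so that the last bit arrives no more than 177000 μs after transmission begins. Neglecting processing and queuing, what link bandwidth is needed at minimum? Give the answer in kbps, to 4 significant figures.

85.14 kbps

L = 9952 bits.
Propagation delay = 11000000 / 183000000 = 60109.3 μs.
Transmission budget = 177000 − 60109.3 = 116891 μs.
R ≥ L / t_tx = 9952 bits / 0.116891 s = 85.14 kbps.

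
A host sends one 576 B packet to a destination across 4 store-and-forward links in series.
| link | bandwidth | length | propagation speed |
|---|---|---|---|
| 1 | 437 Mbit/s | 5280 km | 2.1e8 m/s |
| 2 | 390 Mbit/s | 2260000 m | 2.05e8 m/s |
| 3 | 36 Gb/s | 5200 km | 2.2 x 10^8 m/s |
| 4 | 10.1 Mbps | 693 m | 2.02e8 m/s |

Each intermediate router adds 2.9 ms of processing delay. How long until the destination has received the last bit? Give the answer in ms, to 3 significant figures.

L = 576 × 8 = 4608 bits.
Transmission delays (L/R per hop): 0.0105446, 0.0118154, 0.000128, 0.456238 ms; sum = 0.478726 ms.
Propagation delays (d/s per hop): 25.1429, 11.0244, 23.6364, 0.00343069 ms; sum = 59.807 ms.
Processing at 3 router(s): 3 × 2.9 ms = 8.7 ms.
End-to-end = 69.0 ms.

69.0 ms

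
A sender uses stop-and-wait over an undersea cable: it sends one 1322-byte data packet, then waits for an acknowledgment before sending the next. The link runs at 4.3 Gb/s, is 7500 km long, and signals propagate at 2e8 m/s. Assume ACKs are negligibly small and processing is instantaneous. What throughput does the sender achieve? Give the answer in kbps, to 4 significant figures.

t_tx = L/R = 10576/4300000000 = 2.45953e-06 s.
t_prop = 7500000/200000000 = 0.0375 s; RTT = 0.075 s.
Cycle = t_tx + RTT = 0.0750025 s.
Throughput = L / cycle = 10576 / 0.0750025 = 141.0 kbps.

141.0 kbps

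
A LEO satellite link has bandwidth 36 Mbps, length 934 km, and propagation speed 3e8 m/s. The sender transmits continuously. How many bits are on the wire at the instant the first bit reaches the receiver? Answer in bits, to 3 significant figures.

112000 bits

Propagation delay = 934000 / 300000000 = 0.00311333 s.
BDP = R × t_prop = 36000000 × 0.00311333 = 112080 bits.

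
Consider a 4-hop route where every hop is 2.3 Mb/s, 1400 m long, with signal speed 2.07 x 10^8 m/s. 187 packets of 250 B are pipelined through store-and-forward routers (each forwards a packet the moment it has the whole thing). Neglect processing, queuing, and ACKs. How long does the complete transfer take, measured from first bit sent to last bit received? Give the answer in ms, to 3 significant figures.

165 ms

Per-hop transmission t_tx = L/R = 2000/2300000 = 0.869565 ms.
Per-hop propagation t_prop = 1400/2.07e+08 = 0.00676329 ms.
Pipeline fill: first packet needs 4·t_tx to clear all hops; remaining 186 packets each add one t_tx.
Total = (4+187-1)·t_tx + 4·t_prop = 190·0.869565 + 4·0.00676329 = 165 ms.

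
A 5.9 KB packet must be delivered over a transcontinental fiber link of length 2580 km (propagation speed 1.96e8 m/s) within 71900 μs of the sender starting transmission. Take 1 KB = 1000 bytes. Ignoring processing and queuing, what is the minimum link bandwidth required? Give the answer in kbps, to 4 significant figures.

L = 47200 bits.
Propagation delay = 2580000 / 196000000 = 13163.3 μs.
Transmission budget = 71900 − 13163.3 = 58736.7 μs.
R ≥ L / t_tx = 47200 bits / 0.0587367 s = 803.6 kbps.

803.6 kbps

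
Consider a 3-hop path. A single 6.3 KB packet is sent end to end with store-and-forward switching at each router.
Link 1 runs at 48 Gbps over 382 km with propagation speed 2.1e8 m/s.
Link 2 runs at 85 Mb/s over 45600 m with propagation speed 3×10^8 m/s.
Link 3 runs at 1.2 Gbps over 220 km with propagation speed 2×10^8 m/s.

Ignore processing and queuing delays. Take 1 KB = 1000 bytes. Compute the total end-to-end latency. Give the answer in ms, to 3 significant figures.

L = 50400 bits.
Transmission delays (L/R per hop): 0.00105, 0.592941, 0.042 ms; sum = 0.635991 ms.
Propagation delays (d/s per hop): 1.81905, 0.152, 1.1 ms; sum = 3.07105 ms.
End-to-end = 3.71 ms.

3.71 ms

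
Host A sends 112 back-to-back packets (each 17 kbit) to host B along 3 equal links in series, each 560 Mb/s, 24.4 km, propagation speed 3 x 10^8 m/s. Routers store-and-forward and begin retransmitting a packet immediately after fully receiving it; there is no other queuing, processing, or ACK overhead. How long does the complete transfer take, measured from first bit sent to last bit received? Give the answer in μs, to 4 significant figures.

Per-hop transmission t_tx = L/R = 17000/560000000 = 30.3571 μs.
Per-hop propagation t_prop = 24400/300000000 = 81.3333 μs.
Pipeline fill: first packet needs 3·t_tx to clear all hops; remaining 111 packets each add one t_tx.
Total = (3+112-1)·t_tx + 3·t_prop = 114·30.3571 + 3·81.3333 = 3705 μs.

3705 μs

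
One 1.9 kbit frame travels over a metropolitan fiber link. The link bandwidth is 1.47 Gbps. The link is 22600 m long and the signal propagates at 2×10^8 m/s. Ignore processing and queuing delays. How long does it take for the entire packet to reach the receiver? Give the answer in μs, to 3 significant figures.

114 μs

L = 1900 bits.
Transmission delay = L/R = 1900 / 1470000000 = 1.29252 μs.
Propagation delay = d/s = 22600 m / 200000000 m/s = 113 μs.
Total = 114 μs.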